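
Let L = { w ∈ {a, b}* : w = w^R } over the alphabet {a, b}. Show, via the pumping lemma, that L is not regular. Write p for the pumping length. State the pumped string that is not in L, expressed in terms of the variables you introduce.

Assume L is regular. Let p be the pumping length given by the pumping lemma.
Take w = a^p b a^p, a palindrome of length 2p+1 ≥ p.
Write w = xyz as guaranteed by the lemma, with |xy| ≤ p and y is nonempty.
Because |xy| ≤ p and w begins with p copies of a, we have y = a^k with 1 ≤ k ≤ p.
Pump with i = 2: xy^2z = a^{p+k} b a^p. Its reverse is a^p b a^{p+k}, which differs from xy^2z since k ≥ 1. So xy^2z is not a palindrome and xy^2z ∉ L.
This is a contradiction; hence L is not regular.

a^{p+k} b a^p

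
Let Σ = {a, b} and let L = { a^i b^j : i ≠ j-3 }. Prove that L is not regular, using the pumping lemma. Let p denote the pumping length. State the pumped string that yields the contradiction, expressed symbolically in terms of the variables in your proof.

a^{p+p!} b^{p+p!+3}

Suppose for contradiction that L is regular, and let p be the pumping length.
Choose w = a^p b^{p+p!+3}. Since p ≠ (p+p!+3)-3 = p+p!, w ∈ L; and |w| ≥ p.
Write w = xyz as guaranteed by the lemma, with |xy| ≤ p and |y| > 0.
The first p characters of w are a's, so xy (and hence y) consists only of a's. Write y = a^k, 1 ≤ k ≤ p.
Since 1 ≤ k ≤ p, k divides p!; set t = 1 + p!/k. Then xy^t z has p + (p!/k)·k = p + p! copies of a. Now the a-count is p+p! and (b-count)-3 = (p+p!+3)-3 = p+p!, so i ≠ j-3 fails. So xy^t z = a^{p+p!} b^{p+p!+3} ∉ L.
This is a contradiction; hence L is not regular.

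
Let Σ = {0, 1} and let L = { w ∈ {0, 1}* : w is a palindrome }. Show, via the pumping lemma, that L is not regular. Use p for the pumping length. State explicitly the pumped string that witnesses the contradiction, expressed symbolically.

0^{p+k} 1 0^p

Assume L is regular; let p be its pumping constant.
Take w = 0^p 1 0^p, a palindrome of length 2p+1 ≥ p.
By the pumping lemma, w = xyz with |xy| ≤ p and y is nonempty.
Because |xy| ≤ p and w begins with p copies of 0, we have y = 0^k with 1 ≤ k ≤ p.
Pump with i = 2: xy^2z = 0^{p+k} 1 0^p. Its reverse is 0^p 1 0^{p+k}, which differs from xy^2z since k ≥ 1. So xy^2z is not a palindrome and xy^2z ∉ L.
This is a contradiction; hence L is not regular.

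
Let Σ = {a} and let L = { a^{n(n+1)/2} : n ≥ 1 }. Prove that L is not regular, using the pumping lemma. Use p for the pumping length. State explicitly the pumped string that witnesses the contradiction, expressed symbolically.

Assume L is regular. Let p be the pumping length given by the pumping lemma.
Take w = a^{p(p+1)/2} ∈ L with |w| = p(p+1)/2 ≥ p.
The pumping lemma gives a decomposition w = xyz where |xy| ≤ p and |y| > 0.
Then y = a^k for some k with 1 ≤ k ≤ p.
Pump with i = 2: xy^2z = a^{p(p+1)/2+k}. Since 1 ≤ k ≤ p, p(p+1)/2 < p(p+1)/2+k ≤ p(p+1)/2+p < (p+1)(p+2)/2, so p(p+1)/2+k is strictly between consecutive triangular numbers. So xy^2z ∉ L.
This contradicts the pumping lemma, so L is not regular.

a^{p(p+1)/2+k}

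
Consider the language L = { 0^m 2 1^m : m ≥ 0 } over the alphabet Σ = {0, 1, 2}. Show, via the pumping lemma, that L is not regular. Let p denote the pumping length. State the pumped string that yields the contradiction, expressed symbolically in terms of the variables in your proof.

0^{p+k} 2 1^p

Suppose for contradiction that L is regular, and let p be the pumping length.
Take w = 0^p 2 1^p ∈ L with |w| = 2p+1 ≥ p.
By the pumping lemma, w = xyz with |xy| ≤ p and |y| > 0.
The first p characters of w are 0's, so xy (and hence y) consists only of 0's. Write y = 0^k, 1 ≤ k ≤ p.
Pump with i = 2: xy^2z = 0^{p+k} 2 1^p, which would require p+k = p. But k ≥ 1, so xy^2z ∉ L.
This contradicts the pumping lemma, so L is not regular.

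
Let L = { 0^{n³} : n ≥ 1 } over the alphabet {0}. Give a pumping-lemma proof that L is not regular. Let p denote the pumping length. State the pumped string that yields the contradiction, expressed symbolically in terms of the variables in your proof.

0^{p³+k}

Toward a contradiction, assume L is regular with pumping length p.
Take w = 0^{p³} ∈ L with |w| = p³ ≥ p.
Write w = xyz as guaranteed by the lemma, with |xy| ≤ p and |y| > 0.
Then y = 0^k for some k with 1 ≤ k ≤ p.
Pump with i = 2: xy^2z = 0^{p³+k}. Since 1 ≤ k ≤ p, p³ < p³+k ≤ p³+p < p³+3p²+3p+1 = (p+1)³, so p³+k is not a perfect cube. So xy^2z ∉ L.
This is a contradiction; hence L is not regular.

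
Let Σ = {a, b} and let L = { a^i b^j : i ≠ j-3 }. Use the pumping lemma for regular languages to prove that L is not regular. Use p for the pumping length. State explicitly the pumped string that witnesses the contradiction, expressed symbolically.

Suppose for contradiction that L is regular, and let p be the pumping length.
Choose w = a^p b^{p+p!+3}. Since p ≠ (p+p!+3)-3 = p+p!, w ∈ L; and |w| ≥ p.
By the pumping lemma, w = xyz with |xy| ≤ p and |y| > 0.
The first p characters of w are a's, so xy (and hence y) consists only of a's. Write y = a^k, 1 ≤ k ≤ p.
Since 1 ≤ k ≤ p, k divides p!; set t = 1 + p!/k. Then xy^t z has p + (p!/k)·k = p + p! copies of a. Now the a-count is p+p! and (b-count)-3 = (p+p!+3)-3 = p+p!, so i ≠ j-3 fails. So xy^t z = a^{p+p!} b^{p+p!+3} ∉ L.
Contradiction. Therefore L is not regular.

a^{p+p!} b^{p+p!+3}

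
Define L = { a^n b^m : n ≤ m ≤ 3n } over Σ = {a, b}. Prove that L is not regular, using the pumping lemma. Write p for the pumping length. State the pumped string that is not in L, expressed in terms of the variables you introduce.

a^{p+k} b^p

Assume L is regular; let p be its pumping constant.
Take w = a^p b^p ∈ L (since p ≤ p ≤ 3p), with |w| = 2p ≥ p.
The pumping lemma gives a decomposition w = xyz where |xy| ≤ p and y is nonempty.
Since the first p symbols of w are all a's and |xy| ≤ p, y lies entirely in the leading a-block: y = a^k for some k with 1 ≤ k ≤ p.
Pump with i = 2: xy^2z = a^{p+k} b^p. Now n = p+k > p = m, so the condition n ≤ m fails. Thus xy^2z ∉ L.
Contradiction. Therefore L is not regular.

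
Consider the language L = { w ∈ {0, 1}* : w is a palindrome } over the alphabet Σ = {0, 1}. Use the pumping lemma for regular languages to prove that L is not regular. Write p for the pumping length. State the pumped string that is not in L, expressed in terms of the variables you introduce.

0^{p+k} 1 0^p

Assume L is regular. Let p be the pumping length given by the pumping lemma.
Take w = 0^p 1 0^p, a palindrome of length 2p+1 ≥ p.
By the pumping lemma, w = xyz with |xy| ≤ p and |y| ≥ 1.
The first p characters of w are 0's, so xy (and hence y) consists only of 0's. Write y = 0^k, 1 ≤ k ≤ p.
Pump with i = 2: xy^2z = 0^{p+k} 1 0^p. Its reverse is 0^p 1 0^{p+k}, which differs from xy^2z since k ≥ 1. So xy^2z is not a palindrome and xy^2z ∉ L.
This contradicts the pumping lemma, so L is not regular.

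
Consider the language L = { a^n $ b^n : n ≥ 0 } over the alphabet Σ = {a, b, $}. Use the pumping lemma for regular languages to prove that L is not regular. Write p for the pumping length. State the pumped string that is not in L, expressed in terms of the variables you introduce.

Toward a contradiction, assume L is regular with pumping length p.
Take w = a^p $ b^p ∈ L with |w| = 2p+1 ≥ p.
Write w = xyz as guaranteed by the lemma, with |xy| ≤ p and y is nonempty.
Since the first p symbols of w are all a's and |xy| ≤ p, y lies entirely in the leading a-block: y = a^k for some k with 1 ≤ k ≤ p.
Pump with i = 2: xy^2z = a^{p+k} $ b^p, which would require p+k = p. But k ≥ 1, so xy^2z ∉ L.
Contradiction. Therefore L is not regular.

a^{p+k} $ b^p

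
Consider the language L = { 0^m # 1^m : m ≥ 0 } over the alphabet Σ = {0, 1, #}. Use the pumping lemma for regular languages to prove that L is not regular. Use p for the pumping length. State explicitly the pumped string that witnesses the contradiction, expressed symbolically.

Assume L is regular. Let p be the pumping length given by the pumping lemma.
Take w = 0^p # 1^p ∈ L with |w| = 2p+1 ≥ p.
Write w = xyz as guaranteed by the lemma, with |xy| ≤ p and y is nonempty.
Because |xy| ≤ p and w begins with p copies of 0, we have y = 0^k with 1 ≤ k ≤ p.
Pump with i = 2: xy^2z = 0^{p+k} # 1^p, which would require p+k = p. But k ≥ 1, so xy^2z ∉ L.
This contradicts the pumping lemma, so L is not regular.

0^{p+k} # 1^p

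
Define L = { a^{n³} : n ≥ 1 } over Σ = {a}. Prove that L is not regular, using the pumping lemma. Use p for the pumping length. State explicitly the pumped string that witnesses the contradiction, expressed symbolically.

a^{p³+k}

Suppose for contradiction that L is regular, and let p be the pumping length.
Take w = a^{p³} ∈ L with |w| = p³ ≥ p.
The pumping lemma gives a decomposition w = xyz where |xy| ≤ p and y is nonempty.
Then y = a^k for some k with 1 ≤ k ≤ p.
Pump with i = 2: xy^2z = a^{p³+k}. Since 1 ≤ k ≤ p, p³ < p³+k ≤ p³+p < p³+3p²+3p+1 = (p+1)³, so p³+k is not a perfect cube. So xy^2z ∉ L.
This contradicts the pumping lemma, so L is not regular.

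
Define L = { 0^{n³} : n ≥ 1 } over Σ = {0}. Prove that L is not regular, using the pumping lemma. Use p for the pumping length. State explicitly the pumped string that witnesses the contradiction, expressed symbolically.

0^{p³+k}

Toward a contradiction, assume L is regular with pumping length p.
Take w = 0^{p³} ∈ L with |w| = p³ ≥ p.
The pumping lemma gives a decomposition w = xyz where |xy| ≤ p and |y| > 0.
Then y = 0^k for some k with 1 ≤ k ≤ p.
Pump with i = 2: xy^2z = 0^{p³+k}. Since 1 ≤ k ≤ p, p³ < p³+k ≤ p³+p < p³+3p²+3p+1 = (p+1)³, so p³+k is not a perfect cube. So xy^2z ∉ L.
This is a contradiction; hence L is not regular.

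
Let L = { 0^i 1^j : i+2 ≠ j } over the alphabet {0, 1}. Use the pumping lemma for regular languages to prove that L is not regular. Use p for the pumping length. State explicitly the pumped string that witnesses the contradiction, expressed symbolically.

0^{p+p!} 1^{p+p!+2}

Assume L is regular; let p be its pumping constant.
Choose w = 0^p 1^{p+p!+2}. Since p ≠ (p+p!+2)-2 = p+p!, w ∈ L; and |w| ≥ p.
Write w = xyz as guaranteed by the lemma, with |xy| ≤ p and |y| > 0.
The first p characters of w are 0's, so xy (and hence y) consists only of 0's. Write y = 0^k, 1 ≤ k ≤ p.
Since 1 ≤ k ≤ p, k divides p!; set t = 1 + p!/k. Then xy^t z has p + (p!/k)·k = p + p! copies of 0. Now the 0-count is p+p! and (1-count)-2 = (p+p!+2)-2 = p+p!, so i+2 ≠ j fails. So xy^t z = 0^{p+p!} 1^{p+p!+2} ∉ L.
Contradiction. Therefore L is not regular.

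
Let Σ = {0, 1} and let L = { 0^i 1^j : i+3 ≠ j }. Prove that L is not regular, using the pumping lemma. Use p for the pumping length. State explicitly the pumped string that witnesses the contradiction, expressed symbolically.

Assume L is regular. Let p be the pumping length given by the pumping lemma.
Choose w = 0^p 1^{p+p!+3}. Since p ≠ (p+p!+3)-3 = p+p!, w ∈ L; and |w| ≥ p.
By the pumping lemma, w = xyz with |xy| ≤ p and y is nonempty.
Because |xy| ≤ p and w begins with p copies of 0, we have y = 0^k with 1 ≤ k ≤ p.
Since 1 ≤ k ≤ p, k divides p!; set t = 1 + p!/k. Then xy^t z has p + (p!/k)·k = p + p! copies of 0. Now the 0-count is p+p! and (1-count)-3 = (p+p!+3)-3 = p+p!, so i+3 ≠ j fails. So xy^t z = 0^{p+p!} 1^{p+p!+3} ∉ L.
This is a contradiction; hence L is not regular.

0^{p+p!} 1^{p+p!+3}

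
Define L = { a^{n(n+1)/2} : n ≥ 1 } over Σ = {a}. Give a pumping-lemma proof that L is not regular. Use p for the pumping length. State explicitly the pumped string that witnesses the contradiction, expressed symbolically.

a^{p(p+1)/2+k}

Assume L is regular; let p be its pumping constant.
Take w = a^{p(p+1)/2} ∈ L with |w| = p(p+1)/2 ≥ p.
Write w = xyz as guaranteed by the lemma, with |xy| ≤ p and |y| > 0.
Then y = a^k for some k with 1 ≤ k ≤ p.
Pump with i = 2: xy^2z = a^{p(p+1)/2+k}. Since 1 ≤ k ≤ p, p(p+1)/2 < p(p+1)/2+k ≤ p(p+1)/2+p < (p+1)(p+2)/2, so p(p+1)/2+k is strictly between consecutive triangular numbers. So xy^2z ∉ L.
This is a contradiction; hence L is not regular.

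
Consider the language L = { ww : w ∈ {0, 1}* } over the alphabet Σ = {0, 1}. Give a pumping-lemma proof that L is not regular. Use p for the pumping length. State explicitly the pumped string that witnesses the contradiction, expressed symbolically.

Toward a contradiction, assume L is regular with pumping length p.
Take w = 0^p 1^p 0^p 1^p = uu where u = 0^p1^p; then w ∈ L and |w| = 4p ≥ p.
Write w = xyz as guaranteed by the lemma, with |xy| ≤ p and y is nonempty.
Because |xy| ≤ p and w begins with p copies of 0, we have y = 0^k with 1 ≤ k ≤ p.
Pump with i = 2: xy^2z = 0^{p+k} 1^p 0^p 1^p, of length 4p+k. Suppose this equals vv. The string starts with 0 and ends with 1, so v does too; thus the boundary between the two copies of v is a 1→0 transition. There is exactly one such transition, at position 2p+k, so |v| = 2p+k and |vv| = 4p+2k ≠ 4p+k since k ≥ 1. So xy^2z ∉ L.
This contradicts the pumping lemma, so L is not regular.

0^{p+k} 1^p 0^p 1^p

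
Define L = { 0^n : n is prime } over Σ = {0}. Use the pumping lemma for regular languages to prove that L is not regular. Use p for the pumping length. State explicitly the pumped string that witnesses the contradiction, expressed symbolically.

0^{q(1+k)}

Assume L is regular; let p be its pumping constant.
Let q be a prime with q ≥ p+2 (infinitely many primes exist), and take w = 0^q ∈ L with |w| = q ≥ p.
Write w = xyz as guaranteed by the lemma, with |xy| ≤ p and y is nonempty.
Then y = 0^k for some k with 1 ≤ k ≤ p.
Since 1 ≤ k ≤ p, |xz| = q-k. Pump with i = q+1: |xy^{q+1}z| = (q-k)+(q+1)k = q+qk = q(1+k), which is composite (both factors ≥ 2). So xy^{q+1}z = 0^{q(1+k)} ∉ L.
This contradicts the pumping lemma, so L is not regular.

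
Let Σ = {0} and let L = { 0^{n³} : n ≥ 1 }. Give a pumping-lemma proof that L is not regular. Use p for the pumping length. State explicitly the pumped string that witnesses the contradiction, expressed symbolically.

Toward a contradiction, assume L is regular with pumping length p.
Take w = 0^{p³} ∈ L with |w| = p³ ≥ p.
The pumping lemma gives a decomposition w = xyz where |xy| ≤ p and y is nonempty.
Then y = 0^k for some k with 1 ≤ k ≤ p.
Pump with i = 2: xy^2z = 0^{p³+k}. Since 1 ≤ k ≤ p, p³ < p³+k ≤ p³+p < p³+3p²+3p+1 = (p+1)³, so p³+k is not a perfect cube. So xy^2z ∉ L.
This is a contradiction; hence L is not regular.

0^{p³+k}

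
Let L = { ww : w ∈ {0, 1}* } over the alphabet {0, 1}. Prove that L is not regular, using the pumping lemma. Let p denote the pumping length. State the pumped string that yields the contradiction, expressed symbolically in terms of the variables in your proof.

Assume L is regular; let p be its pumping constant.
Take w = 0^p 1^p 0^p 1^p = uu where u = 0^p1^p; then w ∈ L and |w| = 4p ≥ p.
By the pumping lemma, w = xyz with |xy| ≤ p and y is nonempty.
Since the first p symbols of w are all 0's and |xy| ≤ p, y lies entirely in the leading 0-block: y = 0^k for some k with 1 ≤ k ≤ p.
Pump with i = 2: xy^2z = 0^{p+k} 1^p 0^p 1^p, of length 4p+k. Suppose this equals vv. The string starts with 0 and ends with 1, so v does too; thus the boundary between the two copies of v is a 1→0 transition. There is exactly one such transition, at position 2p+k, so |v| = 2p+k and |vv| = 4p+2k ≠ 4p+k since k ≥ 1. So xy^2z ∉ L.
This contradicts the pumping lemma, so L is not regular.

0^{p+k} 1^p 0^p 1^p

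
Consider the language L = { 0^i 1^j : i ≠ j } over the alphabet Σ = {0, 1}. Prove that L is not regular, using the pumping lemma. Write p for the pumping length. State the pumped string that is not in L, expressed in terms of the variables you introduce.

0^{p+p!} 1^{p+p!}

Assume L is regular; let p be its pumping constant.
Choose w = 0^p 1^{p+p!}. Since p ≠ p+p!, w ∈ L; and |w| ≥ p.
Write w = xyz as guaranteed by the lemma, with |xy| ≤ p and y is nonempty.
The first p characters of w are 0's, so xy (and hence y) consists only of 0's. Write y = 0^k, 1 ≤ k ≤ p.
Since 1 ≤ k ≤ p, k divides p!; set t = 1 + p!/k. Then xy^t z has p + (p!/k)·k = p + p! copies of 0. Now the 0-count equals the 1-count, so i ≠ j fails. So xy^t z = 0^{p+p!} 1^{p+p!} ∉ L.
This is a contradiction; hence L is not regular.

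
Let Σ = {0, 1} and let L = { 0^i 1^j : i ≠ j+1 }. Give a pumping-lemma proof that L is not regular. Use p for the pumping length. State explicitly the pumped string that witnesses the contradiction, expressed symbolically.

Assume L is regular; let p be its pumping constant.
Choose w = 0^p 1^{p+p!-1}. Since p ≠ (p+p!-1)+1 = p+p!, w ∈ L; and |w| ≥ p.
The pumping lemma gives a decomposition w = xyz where |xy| ≤ p and |y| > 0.
The first p characters of w are 0's, so xy (and hence y) consists only of 0's. Write y = 0^k, 1 ≤ k ≤ p.
Since 1 ≤ k ≤ p, k divides p!; set t = 1 + p!/k. Then xy^t z has p + (p!/k)·k = p + p! copies of 0. Now the 0-count is p+p! and (1-count)+1 = (p+p!-1)+1 = p+p!, so i ≠ j+1 fails. So xy^t z = 0^{p+p!} 1^{p+p!-1} ∉ L.
This is a contradiction; hence L is not regular.

0^{p+p!} 1^{p+p!-1}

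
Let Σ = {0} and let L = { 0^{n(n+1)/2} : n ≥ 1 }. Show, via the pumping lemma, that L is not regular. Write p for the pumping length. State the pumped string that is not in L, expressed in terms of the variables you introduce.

Assume L is regular. Let p be the pumping length given by the pumping lemma.
Take w = 0^{p(p+1)/2} ∈ L with |w| = p(p+1)/2 ≥ p.
Write w = xyz as guaranteed by the lemma, with |xy| ≤ p and |y| > 0.
Then y = 0^k for some k with 1 ≤ k ≤ p.
Pump with i = 2: xy^2z = 0^{p(p+1)/2+k}. Since 1 ≤ k ≤ p, p(p+1)/2 < p(p+1)/2+k ≤ p(p+1)/2+p < (p+1)(p+2)/2, so p(p+1)/2+k is strictly between consecutive triangular numbers. So xy^2z ∉ L.
This is a contradiction; hence L is not regular.

0^{p(p+1)/2+k}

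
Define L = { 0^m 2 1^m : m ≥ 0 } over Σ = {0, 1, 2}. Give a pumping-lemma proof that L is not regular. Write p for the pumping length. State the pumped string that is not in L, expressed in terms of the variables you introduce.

0^{p+k} 2 1^p

Suppose for contradiction that L is regular, and let p be the pumping length.
Take w = 0^p 2 1^p ∈ L with |w| = 2p+1 ≥ p.
By the pumping lemma, w = xyz with |xy| ≤ p and |y| > 0.
Since the first p symbols of w are all 0's and |xy| ≤ p, y lies entirely in the leading 0-block: y = 0^k for some k with 1 ≤ k ≤ p.
Pump with i = 2: xy^2z = 0^{p+k} 2 1^p, which would require p+k = p. But k ≥ 1, so xy^2z ∉ L.
Contradiction. Therefore L is not regular.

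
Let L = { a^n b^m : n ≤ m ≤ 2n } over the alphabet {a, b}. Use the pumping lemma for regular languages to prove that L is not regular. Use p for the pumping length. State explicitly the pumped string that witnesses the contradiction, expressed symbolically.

Suppose for contradiction that L is regular, and let p be the pumping length.
Take w = a^p b^p ∈ L (since p ≤ p ≤ 2p), with |w| = 2p ≥ p.
Write w = xyz as guaranteed by the lemma, with |xy| ≤ p and y is nonempty.
Since the first p symbols of w are all a's and |xy| ≤ p, y lies entirely in the leading a-block: y = a^k for some k with 1 ≤ k ≤ p.
Pump with i = 2: xy^2z = a^{p+k} b^p. Now n = p+k > p = m, so the condition n ≤ m fails. Thus xy^2z ∉ L.
This contradicts the pumping lemma, so L is not regular.

a^{p+k} b^p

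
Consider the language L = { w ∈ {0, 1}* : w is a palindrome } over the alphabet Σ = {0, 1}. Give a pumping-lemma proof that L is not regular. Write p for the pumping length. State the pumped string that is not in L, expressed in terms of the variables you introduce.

0^{p+k} 1 0^p

Suppose for contradiction that L is regular, and let p be the pumping length.
Take w = 0^p 1 0^p, a palindrome of length 2p+1 ≥ p.
Write w = xyz as guaranteed by the lemma, with |xy| ≤ p and |y| > 0.
Because |xy| ≤ p and w begins with p copies of 0, we have y = 0^k with 1 ≤ k ≤ p.
Pump with i = 2: xy^2z = 0^{p+k} 1 0^p. Its reverse is 0^p 1 0^{p+k}, which differs from xy^2z since k ≥ 1. So xy^2z is not a palindrome and xy^2z ∉ L.
This contradicts the pumping lemma, so L is not regular.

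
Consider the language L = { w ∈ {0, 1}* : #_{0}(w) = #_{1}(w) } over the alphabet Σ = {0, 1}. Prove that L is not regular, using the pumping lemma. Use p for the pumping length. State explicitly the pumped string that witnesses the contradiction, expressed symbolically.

0^{p+k} 1^p

Toward a contradiction, assume L is regular with pumping length p.
Choose w = 0^p 1^p ∈ L with |w| = 2p ≥ p.
The pumping lemma gives a decomposition w = xyz where |xy| ≤ p and |y| ≥ 1.
The first p characters of w are 0's, so xy (and hence y) consists only of 0's. Write y = 0^k, 1 ≤ k ≤ p.
Pump with i = 2: xy^2z = 0^{p+k} 1^p has p+k occurrences of 0 but only p of 1. Since k ≥ 1 the counts differ, so xy^2z ∉ L.
This is a contradiction; hence L is not regular.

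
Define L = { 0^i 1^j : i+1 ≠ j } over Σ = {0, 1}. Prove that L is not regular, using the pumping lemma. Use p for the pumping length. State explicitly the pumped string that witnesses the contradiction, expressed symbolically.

Toward a contradiction, assume L is regular with pumping length p.
Choose w = 0^p 1^{p+p!+1}. Since p ≠ (p+p!+1)-1 = p+p!, w ∈ L; and |w| ≥ p.
Write w = xyz as guaranteed by the lemma, with |xy| ≤ p and y is nonempty.
Since the first p symbols of w are all 0's and |xy| ≤ p, y lies entirely in the leading 0-block: y = 0^k for some k with 1 ≤ k ≤ p.
Since 1 ≤ k ≤ p, k divides p!; set t = 1 + p!/k. Then xy^t z has p + (p!/k)·k = p + p! copies of 0. Now the 0-count is p+p! and (1-count)-1 = (p+p!+1)-1 = p+p!, so i+1 ≠ j fails. So xy^t z = 0^{p+p!} 1^{p+p!+1} ∉ L.
This contradicts the pumping lemma, so L is not regular.

0^{p+p!} 1^{p+p!+1}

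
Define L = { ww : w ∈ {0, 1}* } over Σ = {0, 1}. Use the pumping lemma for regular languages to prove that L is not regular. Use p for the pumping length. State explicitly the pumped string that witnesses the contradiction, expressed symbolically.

0^{p+k} 1^p 0^p 1^p

Assume L is regular; let p be its pumping constant.
Take w = 0^p 1^p 0^p 1^p = uu where u = 0^p1^p; then w ∈ L and |w| = 4p ≥ p.
The pumping lemma gives a decomposition w = xyz where |xy| ≤ p and |y| ≥ 1.
The first p characters of w are 0's, so xy (and hence y) consists only of 0's. Write y = 0^k, 1 ≤ k ≤ p.
Pump with i = 2: xy^2z = 0^{p+k} 1^p 0^p 1^p, of length 4p+k. Suppose this equals vv. The string starts with 0 and ends with 1, so v does too; thus the boundary between the two copies of v is a 1→0 transition. There is exactly one such transition, at position 2p+k, so |v| = 2p+k and |vv| = 4p+2k ≠ 4p+k since k ≥ 1. So xy^2z ∉ L.
Contradiction. Therefore L is not regular.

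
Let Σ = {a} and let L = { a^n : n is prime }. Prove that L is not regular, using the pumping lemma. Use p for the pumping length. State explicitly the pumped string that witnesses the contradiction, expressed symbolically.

a^{q(1+k)}

Toward a contradiction, assume L is regular with pumping length p.
Let q be a prime with q ≥ p+2 (infinitely many primes exist), and take w = a^q ∈ L with |w| = q ≥ p.
The pumping lemma gives a decomposition w = xyz where |xy| ≤ p and |y| > 0.
Then y = a^k for some k with 1 ≤ k ≤ p.
Since 1 ≤ k ≤ p, |xz| = q-k. Pump with i = q+1: |xy^{q+1}z| = (q-k)+(q+1)k = q+qk = q(1+k), which is composite (both factors ≥ 2). So xy^{q+1}z = a^{q(1+k)} ∉ L.
Contradiction. Therefore L is not regular.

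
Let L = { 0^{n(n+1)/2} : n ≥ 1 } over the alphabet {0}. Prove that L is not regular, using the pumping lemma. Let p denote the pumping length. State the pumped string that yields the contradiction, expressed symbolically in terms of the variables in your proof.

Suppose for contradiction that L is regular, and let p be the pumping length.
Take w = 0^{p(p+1)/2} ∈ L with |w| = p(p+1)/2 ≥ p.
The pumping lemma gives a decomposition w = xyz where |xy| ≤ p and y is nonempty.
Then y = 0^k for some k with 1 ≤ k ≤ p.
Pump with i = 2: xy^2z = 0^{p(p+1)/2+k}. Since 1 ≤ k ≤ p, p(p+1)/2 < p(p+1)/2+k ≤ p(p+1)/2+p < (p+1)(p+2)/2, so p(p+1)/2+k is strictly between consecutive triangular numbers. So xy^2z ∉ L.
This is a contradiction; hence L is not regular.

0^{p(p+1)/2+k}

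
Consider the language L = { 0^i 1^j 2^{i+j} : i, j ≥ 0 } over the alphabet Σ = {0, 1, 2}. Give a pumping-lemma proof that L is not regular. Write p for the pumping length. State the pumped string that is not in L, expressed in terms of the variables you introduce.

0^{p+k} 1^p 2^{2p}

Assume L is regular. Let p be the pumping length given by the pumping lemma.
Take w = 0^p 1^p 2^{2p} ∈ L (with i=j=p, i+j=2p), |w| = 4p ≥ p.
The pumping lemma gives a decomposition w = xyz where |xy| ≤ p and |y| > 0.
Since the first p symbols of w are all 0's and |xy| ≤ p, y lies entirely in the leading 0-block: y = 0^k for some k with 1 ≤ k ≤ p.
Consider xy^2z = 0^{p+k} 1^p 2^{2p}. Now the 0- and 1-counts sum to 2p+k, but the 2-count is 2p ≠ 2p+k. So xy^2z ∉ L.
Contradiction. Therefore L is not regular.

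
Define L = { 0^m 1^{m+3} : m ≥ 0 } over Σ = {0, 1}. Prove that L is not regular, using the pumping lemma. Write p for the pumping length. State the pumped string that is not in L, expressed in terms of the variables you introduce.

0^{p+k} 1^{p+3}

Assume L is regular; let p be its pumping constant.
Let w = 0^p 1^{p+3} ∈ L; note |w| = 2p+3 ≥ p.
By the pumping lemma, w = xyz with |xy| ≤ p and y is nonempty.
Since the first p symbols of w are all 0's and |xy| ≤ p, y lies entirely in the leading 0-block: y = 0^k for some k with 1 ≤ k ≤ p.
Pump with i = 2: xy^2z = 0^{p+k} 1^{p+3}. For this to lie in L we would need p+3 = (p+k)+3, which forces k = 0. But k ≥ 1, so xy^2z ∉ L.
Contradiction. Therefore L is not regular.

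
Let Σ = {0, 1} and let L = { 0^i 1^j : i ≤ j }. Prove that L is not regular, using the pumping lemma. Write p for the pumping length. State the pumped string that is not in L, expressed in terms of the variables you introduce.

Suppose for contradiction that L is regular, and let p be the pumping length.
Choose w = 0^p 1^p ∈ L, with |w| = 2p ≥ p.
Write w = xyz as guaranteed by the lemma, with |xy| ≤ p and y is nonempty.
Since the first p symbols of w are all 0's and |xy| ≤ p, y lies entirely in the leading 0-block: y = 0^k for some k with 1 ≤ k ≤ p.
Consider xy^2z = 0^{p+k} 1^p. Since k ≥ 1, the 0-count p+k exceeds the 1-count p, so i ≤ j fails; thus xy^2z ∉ L.
Contradiction. Therefore L is not regular.

0^{p+k} 1^p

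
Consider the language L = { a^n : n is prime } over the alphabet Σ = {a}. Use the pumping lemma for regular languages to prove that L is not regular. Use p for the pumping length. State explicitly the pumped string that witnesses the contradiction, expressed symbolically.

Toward a contradiction, assume L is regular with pumping length p.
Let q be a prime with q ≥ p+2 (infinitely many primes exist), and take w = a^q ∈ L with |w| = q ≥ p.
The pumping lemma gives a decomposition w = xyz where |xy| ≤ p and |y| ≥ 1.
Then y = a^k for some k with 1 ≤ k ≤ p.
Since 1 ≤ k ≤ p, |xz| = q-k. Pump with i = q+1: |xy^{q+1}z| = (q-k)+(q+1)k = q+qk = q(1+k), which is composite (both factors ≥ 2). So xy^{q+1}z = a^{q(1+k)} ∉ L.
This contradicts the pumping lemma, so L is not regular.

a^{q(1+k)}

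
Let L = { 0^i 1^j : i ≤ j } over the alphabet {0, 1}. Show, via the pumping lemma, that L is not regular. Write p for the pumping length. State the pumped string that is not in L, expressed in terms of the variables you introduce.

0^{p+k} 1^p

Toward a contradiction, assume L is regular with pumping length p.
Choose w = 0^p 1^p ∈ L, with |w| = 2p ≥ p.
The pumping lemma gives a decomposition w = xyz where |xy| ≤ p and |y| > 0.
Because |xy| ≤ p and w begins with p copies of 0, we have y = 0^k with 1 ≤ k ≤ p.
Consider xy^2z = 0^{p+k} 1^p. Since k ≥ 1, the 0-count p+k exceeds the 1-count p, so i ≤ j fails; thus xy^2z ∉ L.
This is a contradiction; hence L is not regular.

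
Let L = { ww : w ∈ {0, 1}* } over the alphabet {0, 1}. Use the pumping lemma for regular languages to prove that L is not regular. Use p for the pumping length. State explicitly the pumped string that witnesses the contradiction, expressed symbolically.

0^{p+k} 1^p 0^p 1^p

Suppose for contradiction that L is regular, and let p be the pumping length.
Take w = 0^p 1^p 0^p 1^p = uu where u = 0^p1^p; then w ∈ L and |w| = 4p ≥ p.
By the pumping lemma, w = xyz with |xy| ≤ p and |y| ≥ 1.
Since the first p symbols of w are all 0's and |xy| ≤ p, y lies entirely in the leading 0-block: y = 0^k for some k with 1 ≤ k ≤ p.
Pump with i = 2: xy^2z = 0^{p+k} 1^p 0^p 1^p, of length 4p+k. Suppose this equals vv. The string starts with 0 and ends with 1, so v does too; thus the boundary between the two copies of v is a 1→0 transition. There is exactly one such transition, at position 2p+k, so |v| = 2p+k and |vv| = 4p+2k ≠ 4p+k since k ≥ 1. So xy^2z ∉ L.
This contradicts the pumping lemma, so L is not regular.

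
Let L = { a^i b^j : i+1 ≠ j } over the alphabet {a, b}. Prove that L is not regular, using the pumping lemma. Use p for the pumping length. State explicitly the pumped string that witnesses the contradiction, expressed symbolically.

Toward a contradiction, assume L is regular with pumping length p.
Choose w = a^p b^{p+p!+1}. Since p ≠ (p+p!+1)-1 = p+p!, w ∈ L; and |w| ≥ p.
By the pumping lemma, w = xyz with |xy| ≤ p and |y| ≥ 1.
The first p characters of w are a's, so xy (and hence y) consists only of a's. Write y = a^k, 1 ≤ k ≤ p.
Since 1 ≤ k ≤ p, k divides p!; set t = 1 + p!/k. Then xy^t z has p + (p!/k)·k = p + p! copies of a. Now the a-count is p+p! and (b-count)-1 = (p+p!+1)-1 = p+p!, so i+1 ≠ j fails. So xy^t z = a^{p+p!} b^{p+p!+1} ∉ L.
This is a contradiction; hence L is not regular.

a^{p+p!} b^{p+p!+1}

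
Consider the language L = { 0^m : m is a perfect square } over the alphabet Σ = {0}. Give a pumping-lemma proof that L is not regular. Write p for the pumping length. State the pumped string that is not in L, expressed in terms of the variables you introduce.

Assume L is regular; let p be its pumping constant.
Take w = 0^{p²} ∈ L with |w| = p² ≥ p.
Write w = xyz as guaranteed by the lemma, with |xy| ≤ p and |y| > 0.
Then y = 0^k for some k with 1 ≤ k ≤ p.
Pump with i = 2: xy^2z = 0^{p²+k}. Since 1 ≤ k ≤ p, p² < p²+k ≤ p²+p < (p+1)², so p²+k lies strictly between consecutive squares and is not a perfect square. So xy^2z ∉ L.
Contradiction. Therefore L is not regular.

0^{p²+k}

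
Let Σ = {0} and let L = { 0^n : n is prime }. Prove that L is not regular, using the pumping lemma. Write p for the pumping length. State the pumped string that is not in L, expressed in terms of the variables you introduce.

0^{q(1+k)}

Assume L is regular; let p be its pumping constant.
Let q be a prime with q ≥ p+2 (infinitely many primes exist), and take w = 0^q ∈ L with |w| = q ≥ p.
By the pumping lemma, w = xyz with |xy| ≤ p and y is nonempty.
Then y = 0^k for some k with 1 ≤ k ≤ p.
Since 1 ≤ k ≤ p, |xz| = q-k. Pump with i = q+1: |xy^{q+1}z| = (q-k)+(q+1)k = q+qk = q(1+k), which is composite (both factors ≥ 2). So xy^{q+1}z = 0^{q(1+k)} ∉ L.
This contradicts the pumping lemma, so L is not regular.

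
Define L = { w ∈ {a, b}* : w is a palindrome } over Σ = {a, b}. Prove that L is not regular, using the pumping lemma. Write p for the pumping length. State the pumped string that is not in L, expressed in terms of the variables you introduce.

a^{p+k} b a^p

Assume L is regular. Let p be the pumping length given by the pumping lemma.
Take w = a^p b a^p, a palindrome of length 2p+1 ≥ p.
By the pumping lemma, w = xyz with |xy| ≤ p and |y| > 0.
The first p characters of w are a's, so xy (and hence y) consists only of a's. Write y = a^k, 1 ≤ k ≤ p.
Pump with i = 2: xy^2z = a^{p+k} b a^p. Its reverse is a^p b a^{p+k}, which differs from xy^2z since k ≥ 1. So xy^2z is not a palindrome and xy^2z ∉ L.
Contradiction. Therefore L is not regular.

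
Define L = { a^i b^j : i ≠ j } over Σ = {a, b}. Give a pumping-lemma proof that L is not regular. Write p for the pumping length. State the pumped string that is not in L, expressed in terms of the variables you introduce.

a^{p+p!} b^{p+p!}

Toward a contradiction, assume L is regular with pumping length p.
Choose w = a^p b^{p+p!}. Since p ≠ p+p!, w ∈ L; and |w| ≥ p.
The pumping lemma gives a decomposition w = xyz where |xy| ≤ p and |y| > 0.
The first p characters of w are a's, so xy (and hence y) consists only of a's. Write y = a^k, 1 ≤ k ≤ p.
Since 1 ≤ k ≤ p, k divides p!; set t = 1 + p!/k. Then xy^t z has p + (p!/k)·k = p + p! copies of a. Now the a-count equals the b-count, so i ≠ j fails. So xy^t z = a^{p+p!} b^{p+p!} ∉ L.
Contradiction. Therefore L is not regular.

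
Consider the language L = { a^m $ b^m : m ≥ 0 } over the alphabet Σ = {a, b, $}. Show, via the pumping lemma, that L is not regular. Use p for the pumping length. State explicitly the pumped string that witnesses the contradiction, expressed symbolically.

Toward a contradiction, assume L is regular with pumping length p.
Take w = a^p $ b^p ∈ L with |w| = 2p+1 ≥ p.
By the pumping lemma, w = xyz with |xy| ≤ p and |y| ≥ 1.
Since the first p symbols of w are all a's and |xy| ≤ p, y lies entirely in the leading a-block: y = a^k for some k with 1 ≤ k ≤ p.
Pump with i = 2: xy^2z = a^{p+k} $ b^p, which would require p+k = p. But k ≥ 1, so xy^2z ∉ L.
Contradiction. Therefore L is not regular.

a^{p+k} $ b^p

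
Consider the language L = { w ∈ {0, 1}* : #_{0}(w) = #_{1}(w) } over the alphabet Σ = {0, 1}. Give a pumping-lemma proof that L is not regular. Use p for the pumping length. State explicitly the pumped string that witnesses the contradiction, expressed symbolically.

0^{p+k} 1^p

Suppose for contradiction that L is regular, and let p be the pumping length.
Choose w = 0^p 1^p ∈ L with |w| = 2p ≥ p.
By the pumping lemma, w = xyz with |xy| ≤ p and y is nonempty.
Since the first p symbols of w are all 0's and |xy| ≤ p, y lies entirely in the leading 0-block: y = 0^k for some k with 1 ≤ k ≤ p.
Pump with i = 2: xy^2z = 0^{p+k} 1^p has p+k occurrences of 0 but only p of 1. Since k ≥ 1 the counts differ, so xy^2z ∉ L.
This contradicts the pumping lemma, so L is not regular.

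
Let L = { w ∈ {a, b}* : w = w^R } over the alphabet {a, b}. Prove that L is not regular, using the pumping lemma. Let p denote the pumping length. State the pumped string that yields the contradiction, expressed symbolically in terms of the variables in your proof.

Assume L is regular; let p be its pumping constant.
Take w = a^p b a^p, a palindrome of length 2p+1 ≥ p.
Write w = xyz as guaranteed by the lemma, with |xy| ≤ p and |y| ≥ 1.
Because |xy| ≤ p and w begins with p copies of a, we have y = a^k with 1 ≤ k ≤ p.
Pump with i = 2: xy^2z = a^{p+k} b a^p. Its reverse is a^p b a^{p+k}, which differs from xy^2z since k ≥ 1. So xy^2z is not a palindrome and xy^2z ∉ L.
This contradicts the pumping lemma, so L is not regular.

a^{p+k} b a^p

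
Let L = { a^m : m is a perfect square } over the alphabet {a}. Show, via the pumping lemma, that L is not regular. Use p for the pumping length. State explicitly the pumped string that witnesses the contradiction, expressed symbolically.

a^{p²+k}

Assume L is regular; let p be its pumping constant.
Take w = a^{p²} ∈ L with |w| = p² ≥ p.
By the pumping lemma, w = xyz with |xy| ≤ p and y is nonempty.
Then y = a^k for some k with 1 ≤ k ≤ p.
Pump with i = 2: xy^2z = a^{p²+k}. Since 1 ≤ k ≤ p, p² < p²+k ≤ p²+p < (p+1)², so p²+k lies strictly between consecutive squares and is not a perfect square. So xy^2z ∉ L.
This contradicts the pumping lemma, so L is not regular.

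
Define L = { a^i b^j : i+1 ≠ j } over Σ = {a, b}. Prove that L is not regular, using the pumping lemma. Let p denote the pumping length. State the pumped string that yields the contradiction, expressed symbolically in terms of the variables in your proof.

Assume L is regular; let p be its pumping constant.
Choose w = a^p b^{p+p!+1}. Since p ≠ (p+p!+1)-1 = p+p!, w ∈ L; and |w| ≥ p.
The pumping lemma gives a decomposition w = xyz where |xy| ≤ p and |y| > 0.
Because |xy| ≤ p and w begins with p copies of a, we have y = a^k with 1 ≤ k ≤ p.
Since 1 ≤ k ≤ p, k divides p!; set t = 1 + p!/k. Then xy^t z has p + (p!/k)·k = p + p! copies of a. Now the a-count is p+p! and (b-count)-1 = (p+p!+1)-1 = p+p!, so i+1 ≠ j fails. So xy^t z = a^{p+p!} b^{p+p!+1} ∉ L.
This contradicts the pumping lemma, so L is not regular.

a^{p+p!} b^{p+p!+1}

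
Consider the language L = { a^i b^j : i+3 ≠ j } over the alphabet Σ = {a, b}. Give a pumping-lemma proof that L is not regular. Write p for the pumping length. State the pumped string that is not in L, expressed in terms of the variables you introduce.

a^{p+p!} b^{p+p!+3}

Assume L is regular; let p be its pumping constant.
Choose w = a^p b^{p+p!+3}. Since p ≠ (p+p!+3)-3 = p+p!, w ∈ L; and |w| ≥ p.
Write w = xyz as guaranteed by the lemma, with |xy| ≤ p and |y| ≥ 1.
Because |xy| ≤ p and w begins with p copies of a, we have y = a^k with 1 ≤ k ≤ p.
Since 1 ≤ k ≤ p, k divides p!; set t = 1 + p!/k. Then xy^t z has p + (p!/k)·k = p + p! copies of a. Now the a-count is p+p! and (b-count)-3 = (p+p!+3)-3 = p+p!, so i+3 ≠ j fails. So xy^t z = a^{p+p!} b^{p+p!+3} ∉ L.
Contradiction. Therefore L is not regular.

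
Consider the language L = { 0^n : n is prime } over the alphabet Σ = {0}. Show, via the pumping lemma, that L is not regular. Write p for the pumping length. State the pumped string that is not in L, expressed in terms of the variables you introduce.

Assume L is regular; let p be its pumping constant.
Let q be a prime with q ≥ p+2 (infinitely many primes exist), and take w = 0^q ∈ L with |w| = q ≥ p.
By the pumping lemma, w = xyz with |xy| ≤ p and y is nonempty.
Then y = 0^k for some k with 1 ≤ k ≤ p.
Since 1 ≤ k ≤ p, |xz| = q-k. Pump with i = q+1: |xy^{q+1}z| = (q-k)+(q+1)k = q+qk = q(1+k), which is composite (both factors ≥ 2). So xy^{q+1}z = 0^{q(1+k)} ∉ L.
This contradicts the pumping lemma, so L is not regular.

0^{q(1+k)}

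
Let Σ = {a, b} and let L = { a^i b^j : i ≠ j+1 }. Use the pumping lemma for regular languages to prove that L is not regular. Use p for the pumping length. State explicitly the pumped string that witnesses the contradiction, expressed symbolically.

a^{p+p!} b^{p+p!-1}

Toward a contradiction, assume L is regular with pumping length p.
Choose w = a^p b^{p+p!-1}. Since p ≠ (p+p!-1)+1 = p+p!, w ∈ L; and |w| ≥ p.
By the pumping lemma, w = xyz with |xy| ≤ p and |y| ≥ 1.
Since the first p symbols of w are all a's and |xy| ≤ p, y lies entirely in the leading a-block: y = a^k for some k with 1 ≤ k ≤ p.
Since 1 ≤ k ≤ p, k divides p!; set t = 1 + p!/k. Then xy^t z has p + (p!/k)·k = p + p! copies of a. Now the a-count is p+p! and (b-count)+1 = (p+p!-1)+1 = p+p!, so i ≠ j+1 fails. So xy^t z = a^{p+p!} b^{p+p!-1} ∉ L.
Contradiction. Therefore L is not regular.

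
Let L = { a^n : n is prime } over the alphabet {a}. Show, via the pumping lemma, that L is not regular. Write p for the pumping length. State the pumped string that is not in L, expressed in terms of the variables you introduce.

Toward a contradiction, assume L is regular with pumping length p.
Let q be a prime with q ≥ p+2 (infinitely many primes exist), and take w = a^q ∈ L with |w| = q ≥ p.
By the pumping lemma, w = xyz with |xy| ≤ p and |y| > 0.
Then y = a^k for some k with 1 ≤ k ≤ p.
Since 1 ≤ k ≤ p, |xz| = q-k. Pump with i = q+1: |xy^{q+1}z| = (q-k)+(q+1)k = q+qk = q(1+k), which is composite (both factors ≥ 2). So xy^{q+1}z = a^{q(1+k)} ∉ L.
This is a contradiction; hence L is not regular.

a^{q(1+k)}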